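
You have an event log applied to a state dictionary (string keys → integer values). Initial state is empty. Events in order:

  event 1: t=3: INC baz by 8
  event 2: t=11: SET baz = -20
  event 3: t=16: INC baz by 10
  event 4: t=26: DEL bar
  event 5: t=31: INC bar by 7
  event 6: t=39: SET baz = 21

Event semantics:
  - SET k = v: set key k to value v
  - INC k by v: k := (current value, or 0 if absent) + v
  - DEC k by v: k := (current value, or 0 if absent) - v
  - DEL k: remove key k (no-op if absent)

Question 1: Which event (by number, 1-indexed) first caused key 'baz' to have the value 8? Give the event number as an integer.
Looking for first event where baz becomes 8:
  event 1: baz (absent) -> 8  <-- first match

Answer: 1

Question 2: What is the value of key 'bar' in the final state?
Answer: 7

Derivation:
Track key 'bar' through all 6 events:
  event 1 (t=3: INC baz by 8): bar unchanged
  event 2 (t=11: SET baz = -20): bar unchanged
  event 3 (t=16: INC baz by 10): bar unchanged
  event 4 (t=26: DEL bar): bar (absent) -> (absent)
  event 5 (t=31: INC bar by 7): bar (absent) -> 7
  event 6 (t=39: SET baz = 21): bar unchanged
Final: bar = 7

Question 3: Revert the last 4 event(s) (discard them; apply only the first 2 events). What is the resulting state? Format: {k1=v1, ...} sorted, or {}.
Answer: {baz=-20}

Derivation:
Keep first 2 events (discard last 4):
  after event 1 (t=3: INC baz by 8): {baz=8}
  after event 2 (t=11: SET baz = -20): {baz=-20}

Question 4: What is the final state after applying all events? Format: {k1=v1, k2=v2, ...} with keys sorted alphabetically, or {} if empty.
Answer: {bar=7, baz=21}

Derivation:
  after event 1 (t=3: INC baz by 8): {baz=8}
  after event 2 (t=11: SET baz = -20): {baz=-20}
  after event 3 (t=16: INC baz by 10): {baz=-10}
  after event 4 (t=26: DEL bar): {baz=-10}
  after event 5 (t=31: INC bar by 7): {bar=7, baz=-10}
  after event 6 (t=39: SET baz = 21): {bar=7, baz=21}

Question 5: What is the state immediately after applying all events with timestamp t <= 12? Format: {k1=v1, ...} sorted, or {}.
Apply events with t <= 12 (2 events):
  after event 1 (t=3: INC baz by 8): {baz=8}
  after event 2 (t=11: SET baz = -20): {baz=-20}

Answer: {baz=-20}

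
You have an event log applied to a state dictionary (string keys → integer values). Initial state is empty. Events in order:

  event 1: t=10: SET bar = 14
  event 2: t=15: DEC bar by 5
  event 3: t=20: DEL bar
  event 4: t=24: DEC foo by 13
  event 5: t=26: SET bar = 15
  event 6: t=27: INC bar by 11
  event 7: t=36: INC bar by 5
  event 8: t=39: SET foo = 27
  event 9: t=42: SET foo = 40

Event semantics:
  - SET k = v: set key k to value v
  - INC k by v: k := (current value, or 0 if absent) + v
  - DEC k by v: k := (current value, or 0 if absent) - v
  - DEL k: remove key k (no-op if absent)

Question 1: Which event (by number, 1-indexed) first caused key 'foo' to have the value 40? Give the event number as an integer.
Looking for first event where foo becomes 40:
  event 4: foo = -13
  event 5: foo = -13
  event 6: foo = -13
  event 7: foo = -13
  event 8: foo = 27
  event 9: foo 27 -> 40  <-- first match

Answer: 9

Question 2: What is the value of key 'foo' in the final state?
Track key 'foo' through all 9 events:
  event 1 (t=10: SET bar = 14): foo unchanged
  event 2 (t=15: DEC bar by 5): foo unchanged
  event 3 (t=20: DEL bar): foo unchanged
  event 4 (t=24: DEC foo by 13): foo (absent) -> -13
  event 5 (t=26: SET bar = 15): foo unchanged
  event 6 (t=27: INC bar by 11): foo unchanged
  event 7 (t=36: INC bar by 5): foo unchanged
  event 8 (t=39: SET foo = 27): foo -13 -> 27
  event 9 (t=42: SET foo = 40): foo 27 -> 40
Final: foo = 40

Answer: 40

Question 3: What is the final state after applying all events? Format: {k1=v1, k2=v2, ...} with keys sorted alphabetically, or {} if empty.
  after event 1 (t=10: SET bar = 14): {bar=14}
  after event 2 (t=15: DEC bar by 5): {bar=9}
  after event 3 (t=20: DEL bar): {}
  after event 4 (t=24: DEC foo by 13): {foo=-13}
  after event 5 (t=26: SET bar = 15): {bar=15, foo=-13}
  after event 6 (t=27: INC bar by 11): {bar=26, foo=-13}
  after event 7 (t=36: INC bar by 5): {bar=31, foo=-13}
  after event 8 (t=39: SET foo = 27): {bar=31, foo=27}
  after event 9 (t=42: SET foo = 40): {bar=31, foo=40}

Answer: {bar=31, foo=40}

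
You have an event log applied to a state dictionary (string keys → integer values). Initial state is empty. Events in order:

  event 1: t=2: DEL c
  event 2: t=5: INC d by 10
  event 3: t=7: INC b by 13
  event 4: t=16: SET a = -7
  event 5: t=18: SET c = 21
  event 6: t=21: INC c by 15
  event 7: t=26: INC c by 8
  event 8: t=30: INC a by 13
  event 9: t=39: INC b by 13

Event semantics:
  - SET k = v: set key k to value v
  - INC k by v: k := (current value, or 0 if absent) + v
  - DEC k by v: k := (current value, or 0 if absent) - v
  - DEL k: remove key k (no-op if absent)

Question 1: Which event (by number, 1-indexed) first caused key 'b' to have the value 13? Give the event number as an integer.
Answer: 3

Derivation:
Looking for first event where b becomes 13:
  event 3: b (absent) -> 13  <-- first match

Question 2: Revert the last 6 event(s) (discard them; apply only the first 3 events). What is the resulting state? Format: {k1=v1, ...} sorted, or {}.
Keep first 3 events (discard last 6):
  after event 1 (t=2: DEL c): {}
  after event 2 (t=5: INC d by 10): {d=10}
  after event 3 (t=7: INC b by 13): {b=13, d=10}

Answer: {b=13, d=10}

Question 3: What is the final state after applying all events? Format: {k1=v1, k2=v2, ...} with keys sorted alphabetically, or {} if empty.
  after event 1 (t=2: DEL c): {}
  after event 2 (t=5: INC d by 10): {d=10}
  after event 3 (t=7: INC b by 13): {b=13, d=10}
  after event 4 (t=16: SET a = -7): {a=-7, b=13, d=10}
  after event 5 (t=18: SET c = 21): {a=-7, b=13, c=21, d=10}
  after event 6 (t=21: INC c by 15): {a=-7, b=13, c=36, d=10}
  after event 7 (t=26: INC c by 8): {a=-7, b=13, c=44, d=10}
  after event 8 (t=30: INC a by 13): {a=6, b=13, c=44, d=10}
  after event 9 (t=39: INC b by 13): {a=6, b=26, c=44, d=10}

Answer: {a=6, b=26, c=44, d=10}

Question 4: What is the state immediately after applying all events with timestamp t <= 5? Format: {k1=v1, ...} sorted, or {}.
Apply events with t <= 5 (2 events):
  after event 1 (t=2: DEL c): {}
  after event 2 (t=5: INC d by 10): {d=10}

Answer: {d=10}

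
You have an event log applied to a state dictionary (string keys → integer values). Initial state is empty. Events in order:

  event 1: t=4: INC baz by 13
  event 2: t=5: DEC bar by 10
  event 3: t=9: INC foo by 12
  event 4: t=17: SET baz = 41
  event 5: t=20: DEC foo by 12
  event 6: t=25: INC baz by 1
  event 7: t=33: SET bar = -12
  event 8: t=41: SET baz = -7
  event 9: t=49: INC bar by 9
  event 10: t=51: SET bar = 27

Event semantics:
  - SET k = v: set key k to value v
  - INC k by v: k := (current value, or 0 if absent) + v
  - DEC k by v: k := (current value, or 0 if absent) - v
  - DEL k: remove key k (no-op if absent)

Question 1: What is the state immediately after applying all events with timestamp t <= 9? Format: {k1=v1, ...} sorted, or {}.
Apply events with t <= 9 (3 events):
  after event 1 (t=4: INC baz by 13): {baz=13}
  after event 2 (t=5: DEC bar by 10): {bar=-10, baz=13}
  after event 3 (t=9: INC foo by 12): {bar=-10, baz=13, foo=12}

Answer: {bar=-10, baz=13, foo=12}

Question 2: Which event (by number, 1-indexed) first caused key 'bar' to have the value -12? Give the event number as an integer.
Answer: 7

Derivation:
Looking for first event where bar becomes -12:
  event 2: bar = -10
  event 3: bar = -10
  event 4: bar = -10
  event 5: bar = -10
  event 6: bar = -10
  event 7: bar -10 -> -12  <-- first match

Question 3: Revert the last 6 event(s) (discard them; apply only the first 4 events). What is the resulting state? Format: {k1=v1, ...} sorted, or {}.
Keep first 4 events (discard last 6):
  after event 1 (t=4: INC baz by 13): {baz=13}
  after event 2 (t=5: DEC bar by 10): {bar=-10, baz=13}
  after event 3 (t=9: INC foo by 12): {bar=-10, baz=13, foo=12}
  after event 4 (t=17: SET baz = 41): {bar=-10, baz=41, foo=12}

Answer: {bar=-10, baz=41, foo=12}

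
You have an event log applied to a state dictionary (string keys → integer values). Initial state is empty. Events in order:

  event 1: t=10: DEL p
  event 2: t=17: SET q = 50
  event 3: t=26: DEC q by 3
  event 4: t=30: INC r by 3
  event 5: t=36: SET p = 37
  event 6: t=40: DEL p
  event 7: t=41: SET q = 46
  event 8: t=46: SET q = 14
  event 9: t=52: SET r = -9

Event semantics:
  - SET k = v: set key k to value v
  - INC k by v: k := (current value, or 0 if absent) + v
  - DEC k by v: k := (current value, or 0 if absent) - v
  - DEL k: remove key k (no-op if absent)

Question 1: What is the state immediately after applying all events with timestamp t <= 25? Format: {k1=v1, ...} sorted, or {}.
Answer: {q=50}

Derivation:
Apply events with t <= 25 (2 events):
  after event 1 (t=10: DEL p): {}
  after event 2 (t=17: SET q = 50): {q=50}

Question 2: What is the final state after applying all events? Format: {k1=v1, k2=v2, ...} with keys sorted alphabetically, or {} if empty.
  after event 1 (t=10: DEL p): {}
  after event 2 (t=17: SET q = 50): {q=50}
  after event 3 (t=26: DEC q by 3): {q=47}
  after event 4 (t=30: INC r by 3): {q=47, r=3}
  after event 5 (t=36: SET p = 37): {p=37, q=47, r=3}
  after event 6 (t=40: DEL p): {q=47, r=3}
  after event 7 (t=41: SET q = 46): {q=46, r=3}
  after event 8 (t=46: SET q = 14): {q=14, r=3}
  after event 9 (t=52: SET r = -9): {q=14, r=-9}

Answer: {q=14, r=-9}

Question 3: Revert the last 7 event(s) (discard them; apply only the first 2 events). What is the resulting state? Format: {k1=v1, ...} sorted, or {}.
Answer: {q=50}

Derivation:
Keep first 2 events (discard last 7):
  after event 1 (t=10: DEL p): {}
  after event 2 (t=17: SET q = 50): {q=50}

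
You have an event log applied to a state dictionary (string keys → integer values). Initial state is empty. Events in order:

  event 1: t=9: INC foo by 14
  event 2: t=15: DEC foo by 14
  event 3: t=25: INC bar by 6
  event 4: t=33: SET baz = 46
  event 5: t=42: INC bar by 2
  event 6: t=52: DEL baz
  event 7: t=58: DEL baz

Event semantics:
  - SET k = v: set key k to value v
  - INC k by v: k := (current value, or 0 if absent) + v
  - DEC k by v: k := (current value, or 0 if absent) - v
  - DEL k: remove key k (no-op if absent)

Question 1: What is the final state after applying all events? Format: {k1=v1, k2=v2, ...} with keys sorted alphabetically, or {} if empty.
  after event 1 (t=9: INC foo by 14): {foo=14}
  after event 2 (t=15: DEC foo by 14): {foo=0}
  after event 3 (t=25: INC bar by 6): {bar=6, foo=0}
  after event 4 (t=33: SET baz = 46): {bar=6, baz=46, foo=0}
  after event 5 (t=42: INC bar by 2): {bar=8, baz=46, foo=0}
  after event 6 (t=52: DEL baz): {bar=8, foo=0}
  after event 7 (t=58: DEL baz): {bar=8, foo=0}

Answer: {bar=8, foo=0}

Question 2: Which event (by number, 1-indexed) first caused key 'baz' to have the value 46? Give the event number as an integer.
Answer: 4

Derivation:
Looking for first event where baz becomes 46:
  event 4: baz (absent) -> 46  <-- first match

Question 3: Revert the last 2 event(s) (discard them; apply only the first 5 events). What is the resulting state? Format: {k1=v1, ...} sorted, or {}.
Answer: {bar=8, baz=46, foo=0}

Derivation:
Keep first 5 events (discard last 2):
  after event 1 (t=9: INC foo by 14): {foo=14}
  after event 2 (t=15: DEC foo by 14): {foo=0}
  after event 3 (t=25: INC bar by 6): {bar=6, foo=0}
  after event 4 (t=33: SET baz = 46): {bar=6, baz=46, foo=0}
  after event 5 (t=42: INC bar by 2): {bar=8, baz=46, foo=0}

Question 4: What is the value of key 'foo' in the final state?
Answer: 0

Derivation:
Track key 'foo' through all 7 events:
  event 1 (t=9: INC foo by 14): foo (absent) -> 14
  event 2 (t=15: DEC foo by 14): foo 14 -> 0
  event 3 (t=25: INC bar by 6): foo unchanged
  event 4 (t=33: SET baz = 46): foo unchanged
  event 5 (t=42: INC bar by 2): foo unchanged
  event 6 (t=52: DEL baz): foo unchanged
  event 7 (t=58: DEL baz): foo unchanged
Final: foo = 0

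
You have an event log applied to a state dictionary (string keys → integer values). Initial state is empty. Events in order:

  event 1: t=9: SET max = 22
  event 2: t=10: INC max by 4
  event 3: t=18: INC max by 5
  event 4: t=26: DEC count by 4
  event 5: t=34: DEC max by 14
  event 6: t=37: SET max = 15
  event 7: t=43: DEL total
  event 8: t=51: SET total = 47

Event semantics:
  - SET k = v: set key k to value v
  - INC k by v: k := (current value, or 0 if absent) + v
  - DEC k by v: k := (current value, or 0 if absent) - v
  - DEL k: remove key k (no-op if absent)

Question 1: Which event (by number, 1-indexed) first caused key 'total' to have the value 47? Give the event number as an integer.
Answer: 8

Derivation:
Looking for first event where total becomes 47:
  event 8: total (absent) -> 47  <-- first match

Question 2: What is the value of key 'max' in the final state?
Track key 'max' through all 8 events:
  event 1 (t=9: SET max = 22): max (absent) -> 22
  event 2 (t=10: INC max by 4): max 22 -> 26
  event 3 (t=18: INC max by 5): max 26 -> 31
  event 4 (t=26: DEC count by 4): max unchanged
  event 5 (t=34: DEC max by 14): max 31 -> 17
  event 6 (t=37: SET max = 15): max 17 -> 15
  event 7 (t=43: DEL total): max unchanged
  event 8 (t=51: SET total = 47): max unchanged
Final: max = 15

Answer: 15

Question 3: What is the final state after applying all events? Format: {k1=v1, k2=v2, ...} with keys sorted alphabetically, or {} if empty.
Answer: {count=-4, max=15, total=47}

Derivation:
  after event 1 (t=9: SET max = 22): {max=22}
  after event 2 (t=10: INC max by 4): {max=26}
  after event 3 (t=18: INC max by 5): {max=31}
  after event 4 (t=26: DEC count by 4): {count=-4, max=31}
  after event 5 (t=34: DEC max by 14): {count=-4, max=17}
  after event 6 (t=37: SET max = 15): {count=-4, max=15}
  after event 7 (t=43: DEL total): {count=-4, max=15}
  after event 8 (t=51: SET total = 47): {count=-4, max=15, total=47}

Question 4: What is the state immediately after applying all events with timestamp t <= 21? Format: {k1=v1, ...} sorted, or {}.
Apply events with t <= 21 (3 events):
  after event 1 (t=9: SET max = 22): {max=22}
  after event 2 (t=10: INC max by 4): {max=26}
  after event 3 (t=18: INC max by 5): {max=31}

Answer: {max=31}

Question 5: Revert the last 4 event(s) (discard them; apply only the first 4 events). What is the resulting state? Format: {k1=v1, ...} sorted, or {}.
Answer: {count=-4, max=31}

Derivation:
Keep first 4 events (discard last 4):
  after event 1 (t=9: SET max = 22): {max=22}
  after event 2 (t=10: INC max by 4): {max=26}
  after event 3 (t=18: INC max by 5): {max=31}
  after event 4 (t=26: DEC count by 4): {count=-4, max=31}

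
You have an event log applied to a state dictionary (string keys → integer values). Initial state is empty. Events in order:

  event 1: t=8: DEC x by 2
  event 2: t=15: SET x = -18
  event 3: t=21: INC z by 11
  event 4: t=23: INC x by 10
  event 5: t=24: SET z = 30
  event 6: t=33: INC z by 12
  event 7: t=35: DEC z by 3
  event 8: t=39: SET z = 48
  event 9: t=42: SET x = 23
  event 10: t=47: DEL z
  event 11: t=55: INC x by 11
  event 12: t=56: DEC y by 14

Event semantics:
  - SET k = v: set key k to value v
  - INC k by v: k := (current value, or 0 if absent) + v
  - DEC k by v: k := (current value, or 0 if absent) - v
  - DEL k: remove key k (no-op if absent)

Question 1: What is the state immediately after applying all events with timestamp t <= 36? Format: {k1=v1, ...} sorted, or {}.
Answer: {x=-8, z=39}

Derivation:
Apply events with t <= 36 (7 events):
  after event 1 (t=8: DEC x by 2): {x=-2}
  after event 2 (t=15: SET x = -18): {x=-18}
  after event 3 (t=21: INC z by 11): {x=-18, z=11}
  after event 4 (t=23: INC x by 10): {x=-8, z=11}
  after event 5 (t=24: SET z = 30): {x=-8, z=30}
  after event 6 (t=33: INC z by 12): {x=-8, z=42}
  after event 7 (t=35: DEC z by 3): {x=-8, z=39}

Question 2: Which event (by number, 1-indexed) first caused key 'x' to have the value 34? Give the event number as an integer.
Looking for first event where x becomes 34:
  event 1: x = -2
  event 2: x = -18
  event 3: x = -18
  event 4: x = -8
  event 5: x = -8
  event 6: x = -8
  event 7: x = -8
  event 8: x = -8
  event 9: x = 23
  event 10: x = 23
  event 11: x 23 -> 34  <-- first match

Answer: 11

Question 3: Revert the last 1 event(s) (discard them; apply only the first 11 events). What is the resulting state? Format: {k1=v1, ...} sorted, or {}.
Answer: {x=34}

Derivation:
Keep first 11 events (discard last 1):
  after event 1 (t=8: DEC x by 2): {x=-2}
  after event 2 (t=15: SET x = -18): {x=-18}
  after event 3 (t=21: INC z by 11): {x=-18, z=11}
  after event 4 (t=23: INC x by 10): {x=-8, z=11}
  after event 5 (t=24: SET z = 30): {x=-8, z=30}
  after event 6 (t=33: INC z by 12): {x=-8, z=42}
  after event 7 (t=35: DEC z by 3): {x=-8, z=39}
  after event 8 (t=39: SET z = 48): {x=-8, z=48}
  after event 9 (t=42: SET x = 23): {x=23, z=48}
  after event 10 (t=47: DEL z): {x=23}
  after event 11 (t=55: INC x by 11): {x=34}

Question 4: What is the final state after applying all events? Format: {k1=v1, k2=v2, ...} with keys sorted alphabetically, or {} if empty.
Answer: {x=34, y=-14}

Derivation:
  after event 1 (t=8: DEC x by 2): {x=-2}
  after event 2 (t=15: SET x = -18): {x=-18}
  after event 3 (t=21: INC z by 11): {x=-18, z=11}
  after event 4 (t=23: INC x by 10): {x=-8, z=11}
  after event 5 (t=24: SET z = 30): {x=-8, z=30}
  after event 6 (t=33: INC z by 12): {x=-8, z=42}
  after event 7 (t=35: DEC z by 3): {x=-8, z=39}
  after event 8 (t=39: SET z = 48): {x=-8, z=48}
  after event 9 (t=42: SET x = 23): {x=23, z=48}
  after event 10 (t=47: DEL z): {x=23}
  after event 11 (t=55: INC x by 11): {x=34}
  after event 12 (t=56: DEC y by 14): {x=34, y=-14}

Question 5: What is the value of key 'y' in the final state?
Answer: -14

Derivation:
Track key 'y' through all 12 events:
  event 1 (t=8: DEC x by 2): y unchanged
  event 2 (t=15: SET x = -18): y unchanged
  event 3 (t=21: INC z by 11): y unchanged
  event 4 (t=23: INC x by 10): y unchanged
  event 5 (t=24: SET z = 30): y unchanged
  event 6 (t=33: INC z by 12): y unchanged
  event 7 (t=35: DEC z by 3): y unchanged
  event 8 (t=39: SET z = 48): y unchanged
  event 9 (t=42: SET x = 23): y unchanged
  event 10 (t=47: DEL z): y unchanged
  event 11 (t=55: INC x by 11): y unchanged
  event 12 (t=56: DEC y by 14): y (absent) -> -14
Final: y = -14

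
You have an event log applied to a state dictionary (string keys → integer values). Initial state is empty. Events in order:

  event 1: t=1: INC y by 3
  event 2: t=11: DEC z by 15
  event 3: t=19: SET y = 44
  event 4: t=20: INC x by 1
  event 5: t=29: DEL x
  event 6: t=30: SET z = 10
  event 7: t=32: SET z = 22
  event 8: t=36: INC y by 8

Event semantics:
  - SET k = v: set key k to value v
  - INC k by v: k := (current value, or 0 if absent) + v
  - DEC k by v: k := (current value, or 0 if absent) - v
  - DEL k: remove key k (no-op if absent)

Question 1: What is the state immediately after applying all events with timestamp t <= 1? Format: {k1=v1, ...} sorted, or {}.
Answer: {y=3}

Derivation:
Apply events with t <= 1 (1 events):
  after event 1 (t=1: INC y by 3): {y=3}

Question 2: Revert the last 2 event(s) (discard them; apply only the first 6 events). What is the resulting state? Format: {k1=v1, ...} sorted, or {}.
Answer: {y=44, z=10}

Derivation:
Keep first 6 events (discard last 2):
  after event 1 (t=1: INC y by 3): {y=3}
  after event 2 (t=11: DEC z by 15): {y=3, z=-15}
  after event 3 (t=19: SET y = 44): {y=44, z=-15}
  after event 4 (t=20: INC x by 1): {x=1, y=44, z=-15}
  after event 5 (t=29: DEL x): {y=44, z=-15}
  after event 6 (t=30: SET z = 10): {y=44, z=10}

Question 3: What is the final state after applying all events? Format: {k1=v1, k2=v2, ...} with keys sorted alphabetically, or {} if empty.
  after event 1 (t=1: INC y by 3): {y=3}
  after event 2 (t=11: DEC z by 15): {y=3, z=-15}
  after event 3 (t=19: SET y = 44): {y=44, z=-15}
  after event 4 (t=20: INC x by 1): {x=1, y=44, z=-15}
  after event 5 (t=29: DEL x): {y=44, z=-15}
  after event 6 (t=30: SET z = 10): {y=44, z=10}
  after event 7 (t=32: SET z = 22): {y=44, z=22}
  after event 8 (t=36: INC y by 8): {y=52, z=22}

Answer: {y=52, z=22}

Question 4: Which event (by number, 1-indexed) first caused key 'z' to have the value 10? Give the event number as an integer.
Answer: 6

Derivation:
Looking for first event where z becomes 10:
  event 2: z = -15
  event 3: z = -15
  event 4: z = -15
  event 5: z = -15
  event 6: z -15 -> 10  <-- first match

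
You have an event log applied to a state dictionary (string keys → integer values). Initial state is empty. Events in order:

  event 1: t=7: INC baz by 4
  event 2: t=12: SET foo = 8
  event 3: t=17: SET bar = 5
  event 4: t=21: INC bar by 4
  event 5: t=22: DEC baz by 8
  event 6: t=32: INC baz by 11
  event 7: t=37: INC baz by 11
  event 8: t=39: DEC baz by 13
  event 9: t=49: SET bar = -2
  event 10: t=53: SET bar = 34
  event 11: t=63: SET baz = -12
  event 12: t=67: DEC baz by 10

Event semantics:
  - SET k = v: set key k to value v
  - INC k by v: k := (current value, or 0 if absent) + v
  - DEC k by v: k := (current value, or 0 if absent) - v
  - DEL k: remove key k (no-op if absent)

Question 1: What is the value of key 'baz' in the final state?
Track key 'baz' through all 12 events:
  event 1 (t=7: INC baz by 4): baz (absent) -> 4
  event 2 (t=12: SET foo = 8): baz unchanged
  event 3 (t=17: SET bar = 5): baz unchanged
  event 4 (t=21: INC bar by 4): baz unchanged
  event 5 (t=22: DEC baz by 8): baz 4 -> -4
  event 6 (t=32: INC baz by 11): baz -4 -> 7
  event 7 (t=37: INC baz by 11): baz 7 -> 18
  event 8 (t=39: DEC baz by 13): baz 18 -> 5
  event 9 (t=49: SET bar = -2): baz unchanged
  event 10 (t=53: SET bar = 34): baz unchanged
  event 11 (t=63: SET baz = -12): baz 5 -> -12
  event 12 (t=67: DEC baz by 10): baz -12 -> -22
Final: baz = -22

Answer: -22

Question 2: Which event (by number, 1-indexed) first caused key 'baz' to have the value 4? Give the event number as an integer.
Answer: 1

Derivation:
Looking for first event where baz becomes 4:
  event 1: baz (absent) -> 4  <-- first match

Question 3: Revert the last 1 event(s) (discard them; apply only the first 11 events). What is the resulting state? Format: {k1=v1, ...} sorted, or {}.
Answer: {bar=34, baz=-12, foo=8}

Derivation:
Keep first 11 events (discard last 1):
  after event 1 (t=7: INC baz by 4): {baz=4}
  after event 2 (t=12: SET foo = 8): {baz=4, foo=8}
  after event 3 (t=17: SET bar = 5): {bar=5, baz=4, foo=8}
  after event 4 (t=21: INC bar by 4): {bar=9, baz=4, foo=8}
  after event 5 (t=22: DEC baz by 8): {bar=9, baz=-4, foo=8}
  after event 6 (t=32: INC baz by 11): {bar=9, baz=7, foo=8}
  after event 7 (t=37: INC baz by 11): {bar=9, baz=18, foo=8}
  after event 8 (t=39: DEC baz by 13): {bar=9, baz=5, foo=8}
  after event 9 (t=49: SET bar = -2): {bar=-2, baz=5, foo=8}
  after event 10 (t=53: SET bar = 34): {bar=34, baz=5, foo=8}
  after event 11 (t=63: SET baz = -12): {bar=34, baz=-12, foo=8}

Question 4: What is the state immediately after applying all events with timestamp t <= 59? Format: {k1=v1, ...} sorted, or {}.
Answer: {bar=34, baz=5, foo=8}

Derivation:
Apply events with t <= 59 (10 events):
  after event 1 (t=7: INC baz by 4): {baz=4}
  after event 2 (t=12: SET foo = 8): {baz=4, foo=8}
  after event 3 (t=17: SET bar = 5): {bar=5, baz=4, foo=8}
  after event 4 (t=21: INC bar by 4): {bar=9, baz=4, foo=8}
  after event 5 (t=22: DEC baz by 8): {bar=9, baz=-4, foo=8}
  after event 6 (t=32: INC baz by 11): {bar=9, baz=7, foo=8}
  after event 7 (t=37: INC baz by 11): {bar=9, baz=18, foo=8}
  after event 8 (t=39: DEC baz by 13): {bar=9, baz=5, foo=8}
  after event 9 (t=49: SET bar = -2): {bar=-2, baz=5, foo=8}
  after event 10 (t=53: SET bar = 34): {bar=34, baz=5, foo=8}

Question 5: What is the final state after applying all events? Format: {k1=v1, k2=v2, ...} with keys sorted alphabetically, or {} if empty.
Answer: {bar=34, baz=-22, foo=8}

Derivation:
  after event 1 (t=7: INC baz by 4): {baz=4}
  after event 2 (t=12: SET foo = 8): {baz=4, foo=8}
  after event 3 (t=17: SET bar = 5): {bar=5, baz=4, foo=8}
  after event 4 (t=21: INC bar by 4): {bar=9, baz=4, foo=8}
  after event 5 (t=22: DEC baz by 8): {bar=9, baz=-4, foo=8}
  after event 6 (t=32: INC baz by 11): {bar=9, baz=7, foo=8}
  after event 7 (t=37: INC baz by 11): {bar=9, baz=18, foo=8}
  after event 8 (t=39: DEC baz by 13): {bar=9, baz=5, foo=8}
  after event 9 (t=49: SET bar = -2): {bar=-2, baz=5, foo=8}
  after event 10 (t=53: SET bar = 34): {bar=34, baz=5, foo=8}
  after event 11 (t=63: SET baz = -12): {bar=34, baz=-12, foo=8}
  after event 12 (t=67: DEC baz by 10): {bar=34, baz=-22, foo=8}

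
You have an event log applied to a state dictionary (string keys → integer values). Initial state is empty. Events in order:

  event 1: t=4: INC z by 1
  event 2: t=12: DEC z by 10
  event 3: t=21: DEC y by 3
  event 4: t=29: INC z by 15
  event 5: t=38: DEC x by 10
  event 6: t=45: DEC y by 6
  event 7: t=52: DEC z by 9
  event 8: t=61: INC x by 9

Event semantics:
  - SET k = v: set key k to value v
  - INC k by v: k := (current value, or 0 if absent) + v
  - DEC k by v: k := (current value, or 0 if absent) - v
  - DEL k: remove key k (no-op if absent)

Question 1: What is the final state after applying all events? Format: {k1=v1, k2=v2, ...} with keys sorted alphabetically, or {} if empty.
  after event 1 (t=4: INC z by 1): {z=1}
  after event 2 (t=12: DEC z by 10): {z=-9}
  after event 3 (t=21: DEC y by 3): {y=-3, z=-9}
  after event 4 (t=29: INC z by 15): {y=-3, z=6}
  after event 5 (t=38: DEC x by 10): {x=-10, y=-3, z=6}
  after event 6 (t=45: DEC y by 6): {x=-10, y=-9, z=6}
  after event 7 (t=52: DEC z by 9): {x=-10, y=-9, z=-3}
  after event 8 (t=61: INC x by 9): {x=-1, y=-9, z=-3}

Answer: {x=-1, y=-9, z=-3}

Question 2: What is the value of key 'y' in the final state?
Track key 'y' through all 8 events:
  event 1 (t=4: INC z by 1): y unchanged
  event 2 (t=12: DEC z by 10): y unchanged
  event 3 (t=21: DEC y by 3): y (absent) -> -3
  event 4 (t=29: INC z by 15): y unchanged
  event 5 (t=38: DEC x by 10): y unchanged
  event 6 (t=45: DEC y by 6): y -3 -> -9
  event 7 (t=52: DEC z by 9): y unchanged
  event 8 (t=61: INC x by 9): y unchanged
Final: y = -9

Answer: -9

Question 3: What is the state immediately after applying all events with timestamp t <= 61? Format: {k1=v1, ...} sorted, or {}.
Answer: {x=-1, y=-9, z=-3}

Derivation:
Apply events with t <= 61 (8 events):
  after event 1 (t=4: INC z by 1): {z=1}
  after event 2 (t=12: DEC z by 10): {z=-9}
  after event 3 (t=21: DEC y by 3): {y=-3, z=-9}
  after event 4 (t=29: INC z by 15): {y=-3, z=6}
  after event 5 (t=38: DEC x by 10): {x=-10, y=-3, z=6}
  after event 6 (t=45: DEC y by 6): {x=-10, y=-9, z=6}
  after event 7 (t=52: DEC z by 9): {x=-10, y=-9, z=-3}
  after event 8 (t=61: INC x by 9): {x=-1, y=-9, z=-3}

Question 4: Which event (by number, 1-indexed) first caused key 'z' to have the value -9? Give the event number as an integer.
Answer: 2

Derivation:
Looking for first event where z becomes -9:
  event 1: z = 1
  event 2: z 1 -> -9  <-- first match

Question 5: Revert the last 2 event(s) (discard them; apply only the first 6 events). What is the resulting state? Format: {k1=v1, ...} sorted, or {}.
Answer: {x=-10, y=-9, z=6}

Derivation:
Keep first 6 events (discard last 2):
  after event 1 (t=4: INC z by 1): {z=1}
  after event 2 (t=12: DEC z by 10): {z=-9}
  after event 3 (t=21: DEC y by 3): {y=-3, z=-9}
  after event 4 (t=29: INC z by 15): {y=-3, z=6}
  after event 5 (t=38: DEC x by 10): {x=-10, y=-3, z=6}
  after event 6 (t=45: DEC y by 6): {x=-10, y=-9, z=6}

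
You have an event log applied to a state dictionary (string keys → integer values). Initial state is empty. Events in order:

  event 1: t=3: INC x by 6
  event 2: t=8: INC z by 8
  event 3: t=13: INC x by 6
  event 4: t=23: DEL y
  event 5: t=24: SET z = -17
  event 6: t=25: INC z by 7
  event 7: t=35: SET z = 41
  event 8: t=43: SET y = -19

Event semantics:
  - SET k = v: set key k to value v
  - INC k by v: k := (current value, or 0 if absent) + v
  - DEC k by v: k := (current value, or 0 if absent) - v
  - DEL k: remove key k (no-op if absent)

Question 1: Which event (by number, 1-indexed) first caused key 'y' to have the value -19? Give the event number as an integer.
Looking for first event where y becomes -19:
  event 8: y (absent) -> -19  <-- first match

Answer: 8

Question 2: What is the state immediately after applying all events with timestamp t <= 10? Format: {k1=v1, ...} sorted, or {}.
Answer: {x=6, z=8}

Derivation:
Apply events with t <= 10 (2 events):
  after event 1 (t=3: INC x by 6): {x=6}
  after event 2 (t=8: INC z by 8): {x=6, z=8}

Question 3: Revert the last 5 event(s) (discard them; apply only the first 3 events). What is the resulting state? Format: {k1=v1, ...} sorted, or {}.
Answer: {x=12, z=8}

Derivation:
Keep first 3 events (discard last 5):
  after event 1 (t=3: INC x by 6): {x=6}
  after event 2 (t=8: INC z by 8): {x=6, z=8}
  after event 3 (t=13: INC x by 6): {x=12, z=8}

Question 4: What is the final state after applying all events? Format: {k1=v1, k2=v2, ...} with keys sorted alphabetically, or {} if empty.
Answer: {x=12, y=-19, z=41}

Derivation:
  after event 1 (t=3: INC x by 6): {x=6}
  after event 2 (t=8: INC z by 8): {x=6, z=8}
  after event 3 (t=13: INC x by 6): {x=12, z=8}
  after event 4 (t=23: DEL y): {x=12, z=8}
  after event 5 (t=24: SET z = -17): {x=12, z=-17}
  after event 6 (t=25: INC z by 7): {x=12, z=-10}
  after event 7 (t=35: SET z = 41): {x=12, z=41}
  after event 8 (t=43: SET y = -19): {x=12, y=-19, z=41}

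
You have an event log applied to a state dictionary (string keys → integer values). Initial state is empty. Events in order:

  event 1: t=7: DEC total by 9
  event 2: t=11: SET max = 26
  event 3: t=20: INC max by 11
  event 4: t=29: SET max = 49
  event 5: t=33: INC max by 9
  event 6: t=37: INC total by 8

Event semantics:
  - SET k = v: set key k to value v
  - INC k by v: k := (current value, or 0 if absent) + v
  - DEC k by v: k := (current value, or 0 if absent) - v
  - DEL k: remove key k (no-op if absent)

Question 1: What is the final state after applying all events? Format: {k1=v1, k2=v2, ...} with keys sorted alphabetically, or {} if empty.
Answer: {max=58, total=-1}

Derivation:
  after event 1 (t=7: DEC total by 9): {total=-9}
  after event 2 (t=11: SET max = 26): {max=26, total=-9}
  after event 3 (t=20: INC max by 11): {max=37, total=-9}
  after event 4 (t=29: SET max = 49): {max=49, total=-9}
  after event 5 (t=33: INC max by 9): {max=58, total=-9}
  after event 6 (t=37: INC total by 8): {max=58, total=-1}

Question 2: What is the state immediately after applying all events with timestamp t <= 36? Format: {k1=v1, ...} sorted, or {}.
Apply events with t <= 36 (5 events):
  after event 1 (t=7: DEC total by 9): {total=-9}
  after event 2 (t=11: SET max = 26): {max=26, total=-9}
  after event 3 (t=20: INC max by 11): {max=37, total=-9}
  after event 4 (t=29: SET max = 49): {max=49, total=-9}
  after event 5 (t=33: INC max by 9): {max=58, total=-9}

Answer: {max=58, total=-9}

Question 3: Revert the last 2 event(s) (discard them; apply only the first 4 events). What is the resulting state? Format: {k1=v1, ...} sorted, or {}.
Keep first 4 events (discard last 2):
  after event 1 (t=7: DEC total by 9): {total=-9}
  after event 2 (t=11: SET max = 26): {max=26, total=-9}
  after event 3 (t=20: INC max by 11): {max=37, total=-9}
  after event 4 (t=29: SET max = 49): {max=49, total=-9}

Answer: {max=49, total=-9}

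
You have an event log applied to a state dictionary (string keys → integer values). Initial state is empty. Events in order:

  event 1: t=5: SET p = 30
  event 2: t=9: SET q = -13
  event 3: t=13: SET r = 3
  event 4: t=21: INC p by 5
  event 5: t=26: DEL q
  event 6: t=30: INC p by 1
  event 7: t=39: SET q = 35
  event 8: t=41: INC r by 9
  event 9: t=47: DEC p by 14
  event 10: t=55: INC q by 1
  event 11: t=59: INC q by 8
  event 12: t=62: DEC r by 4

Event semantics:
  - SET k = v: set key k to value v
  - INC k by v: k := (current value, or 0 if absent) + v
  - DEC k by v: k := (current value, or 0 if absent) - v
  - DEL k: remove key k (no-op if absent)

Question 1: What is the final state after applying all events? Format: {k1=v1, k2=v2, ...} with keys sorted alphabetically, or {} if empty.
Answer: {p=22, q=44, r=8}

Derivation:
  after event 1 (t=5: SET p = 30): {p=30}
  after event 2 (t=9: SET q = -13): {p=30, q=-13}
  after event 3 (t=13: SET r = 3): {p=30, q=-13, r=3}
  after event 4 (t=21: INC p by 5): {p=35, q=-13, r=3}
  after event 5 (t=26: DEL q): {p=35, r=3}
  after event 6 (t=30: INC p by 1): {p=36, r=3}
  after event 7 (t=39: SET q = 35): {p=36, q=35, r=3}
  after event 8 (t=41: INC r by 9): {p=36, q=35, r=12}
  after event 9 (t=47: DEC p by 14): {p=22, q=35, r=12}
  after event 10 (t=55: INC q by 1): {p=22, q=36, r=12}
  after event 11 (t=59: INC q by 8): {p=22, q=44, r=12}
  after event 12 (t=62: DEC r by 4): {p=22, q=44, r=8}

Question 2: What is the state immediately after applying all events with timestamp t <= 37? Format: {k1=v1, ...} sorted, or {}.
Apply events with t <= 37 (6 events):
  after event 1 (t=5: SET p = 30): {p=30}
  after event 2 (t=9: SET q = -13): {p=30, q=-13}
  after event 3 (t=13: SET r = 3): {p=30, q=-13, r=3}
  after event 4 (t=21: INC p by 5): {p=35, q=-13, r=3}
  after event 5 (t=26: DEL q): {p=35, r=3}
  after event 6 (t=30: INC p by 1): {p=36, r=3}

Answer: {p=36, r=3}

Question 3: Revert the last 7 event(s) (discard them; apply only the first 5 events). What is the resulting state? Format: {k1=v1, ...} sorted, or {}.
Keep first 5 events (discard last 7):
  after event 1 (t=5: SET p = 30): {p=30}
  after event 2 (t=9: SET q = -13): {p=30, q=-13}
  after event 3 (t=13: SET r = 3): {p=30, q=-13, r=3}
  after event 4 (t=21: INC p by 5): {p=35, q=-13, r=3}
  after event 5 (t=26: DEL q): {p=35, r=3}

Answer: {p=35, r=3}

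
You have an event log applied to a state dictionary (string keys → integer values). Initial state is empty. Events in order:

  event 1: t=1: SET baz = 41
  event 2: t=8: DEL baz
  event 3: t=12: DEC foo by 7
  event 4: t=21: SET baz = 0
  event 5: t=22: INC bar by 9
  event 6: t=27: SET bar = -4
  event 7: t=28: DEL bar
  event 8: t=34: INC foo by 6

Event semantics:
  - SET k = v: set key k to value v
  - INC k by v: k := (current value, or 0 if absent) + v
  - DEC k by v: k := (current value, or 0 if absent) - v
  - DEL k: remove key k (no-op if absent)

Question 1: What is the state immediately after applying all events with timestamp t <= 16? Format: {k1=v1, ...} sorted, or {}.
Apply events with t <= 16 (3 events):
  after event 1 (t=1: SET baz = 41): {baz=41}
  after event 2 (t=8: DEL baz): {}
  after event 3 (t=12: DEC foo by 7): {foo=-7}

Answer: {foo=-7}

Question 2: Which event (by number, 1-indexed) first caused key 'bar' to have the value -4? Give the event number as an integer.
Answer: 6

Derivation:
Looking for first event where bar becomes -4:
  event 5: bar = 9
  event 6: bar 9 -> -4  <-- first match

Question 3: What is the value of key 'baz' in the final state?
Track key 'baz' through all 8 events:
  event 1 (t=1: SET baz = 41): baz (absent) -> 41
  event 2 (t=8: DEL baz): baz 41 -> (absent)
  event 3 (t=12: DEC foo by 7): baz unchanged
  event 4 (t=21: SET baz = 0): baz (absent) -> 0
  event 5 (t=22: INC bar by 9): baz unchanged
  event 6 (t=27: SET bar = -4): baz unchanged
  event 7 (t=28: DEL bar): baz unchanged
  event 8 (t=34: INC foo by 6): baz unchanged
Final: baz = 0

Answer: 0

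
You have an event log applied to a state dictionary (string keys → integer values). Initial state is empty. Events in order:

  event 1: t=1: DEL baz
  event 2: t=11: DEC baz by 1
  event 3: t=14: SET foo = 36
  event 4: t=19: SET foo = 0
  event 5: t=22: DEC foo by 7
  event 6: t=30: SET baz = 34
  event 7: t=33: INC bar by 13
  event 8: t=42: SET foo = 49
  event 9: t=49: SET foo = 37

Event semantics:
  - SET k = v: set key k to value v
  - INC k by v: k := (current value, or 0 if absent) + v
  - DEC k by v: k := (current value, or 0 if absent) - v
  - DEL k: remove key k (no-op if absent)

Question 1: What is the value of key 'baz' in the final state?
Track key 'baz' through all 9 events:
  event 1 (t=1: DEL baz): baz (absent) -> (absent)
  event 2 (t=11: DEC baz by 1): baz (absent) -> -1
  event 3 (t=14: SET foo = 36): baz unchanged
  event 4 (t=19: SET foo = 0): baz unchanged
  event 5 (t=22: DEC foo by 7): baz unchanged
  event 6 (t=30: SET baz = 34): baz -1 -> 34
  event 7 (t=33: INC bar by 13): baz unchanged
  event 8 (t=42: SET foo = 49): baz unchanged
  event 9 (t=49: SET foo = 37): baz unchanged
Final: baz = 34

Answer: 34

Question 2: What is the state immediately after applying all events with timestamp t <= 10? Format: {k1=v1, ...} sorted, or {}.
Apply events with t <= 10 (1 events):
  after event 1 (t=1: DEL baz): {}

Answer: {}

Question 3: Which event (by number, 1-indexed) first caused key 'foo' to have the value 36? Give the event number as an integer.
Answer: 3

Derivation:
Looking for first event where foo becomes 36:
  event 3: foo (absent) -> 36  <-- first match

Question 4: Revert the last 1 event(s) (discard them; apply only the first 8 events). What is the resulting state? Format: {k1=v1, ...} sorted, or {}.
Answer: {bar=13, baz=34, foo=49}

Derivation:
Keep first 8 events (discard last 1):
  after event 1 (t=1: DEL baz): {}
  after event 2 (t=11: DEC baz by 1): {baz=-1}
  after event 3 (t=14: SET foo = 36): {baz=-1, foo=36}
  after event 4 (t=19: SET foo = 0): {baz=-1, foo=0}
  after event 5 (t=22: DEC foo by 7): {baz=-1, foo=-7}
  after event 6 (t=30: SET baz = 34): {baz=34, foo=-7}
  after event 7 (t=33: INC bar by 13): {bar=13, baz=34, foo=-7}
  after event 8 (t=42: SET foo = 49): {bar=13, baz=34, foo=49}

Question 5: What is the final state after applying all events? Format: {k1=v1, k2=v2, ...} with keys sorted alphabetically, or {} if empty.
Answer: {bar=13, baz=34, foo=37}

Derivation:
  after event 1 (t=1: DEL baz): {}
  after event 2 (t=11: DEC baz by 1): {baz=-1}
  after event 3 (t=14: SET foo = 36): {baz=-1, foo=36}
  after event 4 (t=19: SET foo = 0): {baz=-1, foo=0}
  after event 5 (t=22: DEC foo by 7): {baz=-1, foo=-7}
  after event 6 (t=30: SET baz = 34): {baz=34, foo=-7}
  after event 7 (t=33: INC bar by 13): {bar=13, baz=34, foo=-7}
  after event 8 (t=42: SET foo = 49): {bar=13, baz=34, foo=49}
  after event 9 (t=49: SET foo = 37): {bar=13, baz=34, foo=37}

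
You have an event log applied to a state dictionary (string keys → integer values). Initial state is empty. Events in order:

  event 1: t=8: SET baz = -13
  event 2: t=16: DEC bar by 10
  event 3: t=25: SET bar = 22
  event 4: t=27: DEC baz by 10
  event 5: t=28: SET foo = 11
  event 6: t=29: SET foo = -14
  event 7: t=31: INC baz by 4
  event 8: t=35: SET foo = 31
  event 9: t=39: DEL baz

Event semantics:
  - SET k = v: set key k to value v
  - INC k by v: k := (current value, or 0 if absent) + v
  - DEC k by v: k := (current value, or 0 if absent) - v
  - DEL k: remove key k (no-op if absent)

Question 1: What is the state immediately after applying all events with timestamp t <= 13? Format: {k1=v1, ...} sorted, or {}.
Apply events with t <= 13 (1 events):
  after event 1 (t=8: SET baz = -13): {baz=-13}

Answer: {baz=-13}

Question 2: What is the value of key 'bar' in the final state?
Track key 'bar' through all 9 events:
  event 1 (t=8: SET baz = -13): bar unchanged
  event 2 (t=16: DEC bar by 10): bar (absent) -> -10
  event 3 (t=25: SET bar = 22): bar -10 -> 22
  event 4 (t=27: DEC baz by 10): bar unchanged
  event 5 (t=28: SET foo = 11): bar unchanged
  event 6 (t=29: SET foo = -14): bar unchanged
  event 7 (t=31: INC baz by 4): bar unchanged
  event 8 (t=35: SET foo = 31): bar unchanged
  event 9 (t=39: DEL baz): bar unchanged
Final: bar = 22

Answer: 22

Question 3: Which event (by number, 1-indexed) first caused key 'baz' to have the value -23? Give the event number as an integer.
Looking for first event where baz becomes -23:
  event 1: baz = -13
  event 2: baz = -13
  event 3: baz = -13
  event 4: baz -13 -> -23  <-- first match

Answer: 4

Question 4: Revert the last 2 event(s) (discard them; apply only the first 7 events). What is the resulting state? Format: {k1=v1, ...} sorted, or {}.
Keep first 7 events (discard last 2):
  after event 1 (t=8: SET baz = -13): {baz=-13}
  after event 2 (t=16: DEC bar by 10): {bar=-10, baz=-13}
  after event 3 (t=25: SET bar = 22): {bar=22, baz=-13}
  after event 4 (t=27: DEC baz by 10): {bar=22, baz=-23}
  after event 5 (t=28: SET foo = 11): {bar=22, baz=-23, foo=11}
  after event 6 (t=29: SET foo = -14): {bar=22, baz=-23, foo=-14}
  after event 7 (t=31: INC baz by 4): {bar=22, baz=-19, foo=-14}

Answer: {bar=22, baz=-19, foo=-14}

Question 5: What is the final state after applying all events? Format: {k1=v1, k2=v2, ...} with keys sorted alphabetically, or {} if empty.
  after event 1 (t=8: SET baz = -13): {baz=-13}
  after event 2 (t=16: DEC bar by 10): {bar=-10, baz=-13}
  after event 3 (t=25: SET bar = 22): {bar=22, baz=-13}
  after event 4 (t=27: DEC baz by 10): {bar=22, baz=-23}
  after event 5 (t=28: SET foo = 11): {bar=22, baz=-23, foo=11}
  after event 6 (t=29: SET foo = -14): {bar=22, baz=-23, foo=-14}
  after event 7 (t=31: INC baz by 4): {bar=22, baz=-19, foo=-14}
  after event 8 (t=35: SET foo = 31): {bar=22, baz=-19, foo=31}
  after event 9 (t=39: DEL baz): {bar=22, foo=31}

Answer: {bar=22, foo=31}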